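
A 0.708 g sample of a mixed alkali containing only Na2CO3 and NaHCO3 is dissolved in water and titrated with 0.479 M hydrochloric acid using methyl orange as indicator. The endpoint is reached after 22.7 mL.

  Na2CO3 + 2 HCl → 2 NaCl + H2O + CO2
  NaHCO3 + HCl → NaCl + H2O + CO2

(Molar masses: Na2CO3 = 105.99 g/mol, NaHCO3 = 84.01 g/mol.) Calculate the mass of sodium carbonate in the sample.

0.351 g

n(HCl) = 0.0227 × 0.479 = 0.0109 mol
Let x = n(Na2CO3), y = n(NaHCO3).
Titrant: 2x + 1y = 0.0109;  mass: 105.99x + 84.01y = 0.708
Solving, x = 3.31 × 10^-3 mol, y = 4.25 × 10^-3 mol
mass of Na2CO3 = 3.31 × 10^-3 × 105.99 = 0.351 g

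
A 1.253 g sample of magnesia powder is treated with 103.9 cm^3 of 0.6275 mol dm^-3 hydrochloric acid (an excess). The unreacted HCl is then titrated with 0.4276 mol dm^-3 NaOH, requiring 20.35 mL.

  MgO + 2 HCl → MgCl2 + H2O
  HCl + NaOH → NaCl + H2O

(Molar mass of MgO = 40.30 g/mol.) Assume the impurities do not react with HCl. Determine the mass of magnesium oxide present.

1.138 g

n(HCl) added = 0.1039 × 0.6275 = 0.06520 mol
n(NaOH) used in back-titration = 0.02035 × 0.4276 = 8.702 × 10^-3 mol
n(HCl) left over = 8.702 × 10^-3 mol (1:1 ratio)
n(HCl) consumed by analyte = 0.06520 − 8.702 × 10^-3 = 0.05650 mol
From the 1:2 ratio, n(MgO) = 1/2 × 0.05650 = 0.02825 mol
mass of MgO = 0.02825 × 40.30 = 1.138 g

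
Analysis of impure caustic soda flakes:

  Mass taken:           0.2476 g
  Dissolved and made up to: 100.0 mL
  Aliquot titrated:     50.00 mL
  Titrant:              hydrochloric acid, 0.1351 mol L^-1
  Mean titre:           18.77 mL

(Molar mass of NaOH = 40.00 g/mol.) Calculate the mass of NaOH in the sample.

NaOH + HCl → NaCl + H2O
n(HCl) per titration = 0.01877 × 0.1351 = 2.536 × 10^-3 mol
n(NaOH) in each aliquot = 2.536 × 10^-3 mol (1:1 ratio)
n(NaOH) in the whole flask = 2.536 × 10^-3 × 100.0/50.00 = 5.072 × 10^-3 mol
mass of NaOH = 5.072 × 10^-3 × 40.00 = 0.2029 g

0.2029 g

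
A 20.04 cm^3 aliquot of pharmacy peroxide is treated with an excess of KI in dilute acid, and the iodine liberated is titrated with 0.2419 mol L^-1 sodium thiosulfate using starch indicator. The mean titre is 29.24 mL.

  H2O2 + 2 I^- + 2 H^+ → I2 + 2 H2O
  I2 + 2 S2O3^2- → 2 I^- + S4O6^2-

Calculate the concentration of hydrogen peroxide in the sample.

n(S2O3^2-) = 0.02924 × 0.2419 = 7.073 × 10^-3 mol
n(I2) = n(S2O3^2-)/2 = 3.537 × 10^-3 mol
n(H2O2) in the aliquot = 3.537 × 10^-3 mol (1:1 ratio)
[H2O2] = 3.537 × 10^-3 / 0.02004 = 0.1765 mol/L

0.1765 mol/L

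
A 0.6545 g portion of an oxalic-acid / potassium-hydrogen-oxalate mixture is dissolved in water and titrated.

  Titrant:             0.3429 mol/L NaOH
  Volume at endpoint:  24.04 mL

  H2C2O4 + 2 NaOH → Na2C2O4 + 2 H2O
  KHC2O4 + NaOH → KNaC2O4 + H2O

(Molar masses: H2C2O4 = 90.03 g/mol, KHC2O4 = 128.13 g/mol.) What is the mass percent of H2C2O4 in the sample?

n(NaOH) = 0.02404 × 0.3429 = 8.243 × 10^-3 mol
Let x = n(H2C2O4), y = n(KHC2O4).
Titrant: 2x + 1y = 8.243 × 10^-3;  mass: 90.03x + 128.13y = 0.6545
Solving, x = 2.417 × 10^-3 mol, y = 3.410 × 10^-3 mol
mass of H2C2O4 = 2.417 × 10^-3 × 90.03 = 0.2176 g
% H2C2O4 = 0.2176 / 0.6545 × 100 = 33.24 %

33.24 %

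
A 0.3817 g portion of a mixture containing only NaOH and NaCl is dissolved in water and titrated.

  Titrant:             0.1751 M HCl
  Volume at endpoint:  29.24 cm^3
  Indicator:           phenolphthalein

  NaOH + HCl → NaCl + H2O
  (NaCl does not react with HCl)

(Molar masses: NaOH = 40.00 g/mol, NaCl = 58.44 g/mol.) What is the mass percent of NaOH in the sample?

53.65 %

n(HCl) = 0.02924 × 0.1751 = 5.120 × 10^-3 mol
Let x = n(NaOH), y = n(NaCl).
Titrant: 1x = 5.120 × 10^-3;  mass: 40.00x + 58.44y = 0.3817
Solving, x = 5.120 × 10^-3 mol, y = 3.027 × 10^-3 mol
mass of NaOH = 5.120 × 10^-3 × 40.00 = 0.2048 g
% NaOH = 0.2048 / 0.3817 × 100 = 53.65 %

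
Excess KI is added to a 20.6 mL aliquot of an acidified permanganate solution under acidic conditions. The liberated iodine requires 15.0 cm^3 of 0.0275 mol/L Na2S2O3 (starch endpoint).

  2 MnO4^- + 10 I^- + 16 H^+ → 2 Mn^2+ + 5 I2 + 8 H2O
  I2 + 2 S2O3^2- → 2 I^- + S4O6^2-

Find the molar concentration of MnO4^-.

0.00400 mol/L

n(S2O3^2-) = 0.0150 × 0.0275 = 4.12 × 10^-4 mol
n(I2) = n(S2O3^2-)/2 = 2.06 × 10^-4 mol
From the 2:5 ratio, n(MnO4^-) in the aliquot = 2/5 × 2.06 × 10^-4 = 8.25 × 10^-5 mol
[MnO4^-] = 8.25 × 10^-5 / 0.0206 = 0.00400 mol/L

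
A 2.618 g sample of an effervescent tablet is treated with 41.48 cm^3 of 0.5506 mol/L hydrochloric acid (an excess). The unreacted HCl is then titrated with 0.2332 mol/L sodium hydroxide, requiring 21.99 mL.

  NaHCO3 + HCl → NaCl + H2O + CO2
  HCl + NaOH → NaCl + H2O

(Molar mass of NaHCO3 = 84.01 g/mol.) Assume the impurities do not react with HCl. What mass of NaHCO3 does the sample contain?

n(HCl) added = 0.04148 × 0.5506 = 0.02284 mol
n(NaOH) used in back-titration = 0.02199 × 0.2332 = 5.128 × 10^-3 mol
n(HCl) left over = 5.128 × 10^-3 mol (1:1 ratio)
n(HCl) consumed by analyte = 0.02284 − 5.128 × 10^-3 = 0.01771 mol
n(NaHCO3) = 0.01771 mol (1:1 ratio)
mass of NaHCO3 = 0.01771 × 84.01 = 1.488 g

1.488 g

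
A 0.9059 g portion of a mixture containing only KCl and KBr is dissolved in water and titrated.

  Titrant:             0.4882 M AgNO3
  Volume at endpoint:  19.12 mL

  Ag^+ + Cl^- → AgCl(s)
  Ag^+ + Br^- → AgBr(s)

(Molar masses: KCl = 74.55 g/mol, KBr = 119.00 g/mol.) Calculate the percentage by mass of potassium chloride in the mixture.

n(AgNO3) = 0.01912 × 0.4882 = 9.334 × 10^-3 mol
Let x = n(KCl), y = n(KBr).
Titrant: 1x + 1y = 9.334 × 10^-3;  mass: 74.55x + 119.00y = 0.9059
Solving, x = 4.609 × 10^-3 mol, y = 4.725 × 10^-3 mol
mass of KCl = 4.609 × 10^-3 × 74.55 = 0.3436 g
% KCl = 0.3436 / 0.9059 × 100 = 37.93 %

37.93 %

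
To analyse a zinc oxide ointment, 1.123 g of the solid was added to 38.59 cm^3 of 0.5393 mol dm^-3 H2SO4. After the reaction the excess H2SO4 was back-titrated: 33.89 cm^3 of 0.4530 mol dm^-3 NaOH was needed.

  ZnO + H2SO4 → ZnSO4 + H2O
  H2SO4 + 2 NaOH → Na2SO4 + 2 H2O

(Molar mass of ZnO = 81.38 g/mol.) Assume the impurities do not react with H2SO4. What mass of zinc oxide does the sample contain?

n(H2SO4) added = 0.03859 × 0.5393 = 0.02081 mol
n(NaOH) used in back-titration = 0.03389 × 0.4530 = 0.01535 mol
From the 1:2 ratio, n(H2SO4) left over = 1/2 × 0.01535 = 7.676 × 10^-3 mol
n(H2SO4) consumed by analyte = 0.02081 − 7.676 × 10^-3 = 0.01314 mol
n(ZnO) = 0.01314 mol (1:1 ratio)
mass of ZnO = 0.01314 × 81.38 = 1.069 g

1.069 g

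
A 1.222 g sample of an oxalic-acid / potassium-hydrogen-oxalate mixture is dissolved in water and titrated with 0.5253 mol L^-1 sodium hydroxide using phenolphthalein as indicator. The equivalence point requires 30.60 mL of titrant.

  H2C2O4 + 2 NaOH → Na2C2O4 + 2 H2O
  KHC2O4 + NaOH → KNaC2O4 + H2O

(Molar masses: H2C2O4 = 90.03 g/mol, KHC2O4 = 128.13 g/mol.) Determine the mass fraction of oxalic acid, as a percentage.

37.12 %

n(NaOH) = 0.03060 × 0.5253 = 0.01607 mol
Let x = n(H2C2O4), y = n(KHC2O4).
Titrant: 2x + 1y = 0.01607;  mass: 90.03x + 128.13y = 1.222
Solving, x = 5.039 × 10^-3 mol, y = 5.997 × 10^-3 mol
mass of H2C2O4 = 5.039 × 10^-3 × 90.03 = 0.4536 g
% H2C2O4 = 0.4536 / 1.222 × 100 = 37.12 %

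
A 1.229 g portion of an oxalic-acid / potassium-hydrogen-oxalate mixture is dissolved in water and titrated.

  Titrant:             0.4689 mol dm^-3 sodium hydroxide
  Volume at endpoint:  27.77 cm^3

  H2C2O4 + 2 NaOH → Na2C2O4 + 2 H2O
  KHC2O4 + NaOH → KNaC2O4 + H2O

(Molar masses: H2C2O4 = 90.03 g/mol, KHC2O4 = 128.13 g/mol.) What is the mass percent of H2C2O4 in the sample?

n(NaOH) = 0.02777 × 0.4689 = 0.01302 mol
Let x = n(H2C2O4), y = n(KHC2O4).
Titrant: 2x + 1y = 0.01302;  mass: 90.03x + 128.13y = 1.229
Solving, x = 2.643 × 10^-3 mol, y = 7.734 × 10^-3 mol
mass of H2C2O4 = 2.643 × 10^-3 × 90.03 = 0.2380 g
% H2C2O4 = 0.2380 / 1.229 × 100 = 19.36 %

19.36 %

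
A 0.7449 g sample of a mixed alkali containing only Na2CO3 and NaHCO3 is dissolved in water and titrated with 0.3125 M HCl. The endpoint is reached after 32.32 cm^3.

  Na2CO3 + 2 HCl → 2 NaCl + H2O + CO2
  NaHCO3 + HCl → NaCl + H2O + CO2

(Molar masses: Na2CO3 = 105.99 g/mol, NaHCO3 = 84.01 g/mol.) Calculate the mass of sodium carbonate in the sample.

0.1770 g

n(HCl) = 0.03232 × 0.3125 = 0.01010 mol
Let x = n(Na2CO3), y = n(NaHCO3).
Titrant: 2x + 1y = 0.01010;  mass: 105.99x + 84.01y = 0.7449
Solving, x = 1.670 × 10^-3 mol, y = 6.760 × 10^-3 mol
mass of Na2CO3 = 1.670 × 10^-3 × 105.99 = 0.1770 g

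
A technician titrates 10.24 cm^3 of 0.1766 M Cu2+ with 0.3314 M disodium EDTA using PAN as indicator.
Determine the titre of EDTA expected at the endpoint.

5.457 mL

Cu^2+ + EDTA^4- → [Cu(EDTA)]^2-
n(Cu2+) = 0.01024 L × 0.1766 mol/L = 1.808 × 10^-3 mol
n(EDTA) = 1.808 × 10^-3 mol (1:1 stoichiometry)
V(EDTA) = 1.808 × 10^-3 mol / 0.3314 mol/L = 0.005457 L = 5.457 mL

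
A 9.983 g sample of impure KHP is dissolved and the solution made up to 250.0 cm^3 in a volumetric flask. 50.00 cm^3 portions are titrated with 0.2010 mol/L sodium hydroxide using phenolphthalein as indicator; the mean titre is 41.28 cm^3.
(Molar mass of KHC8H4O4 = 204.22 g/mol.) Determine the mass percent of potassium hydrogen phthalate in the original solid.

KHC8H4O4 + NaOH → KNaC8H4O4 + H2O
n(NaOH) per titration = 0.04128 × 0.2010 = 8.297 × 10^-3 mol
n(KHC8H4O4) in each aliquot = 8.297 × 10^-3 mol (1:1 ratio)
n(KHC8H4O4) in the whole flask = 8.297 × 10^-3 × 250.0/50.00 = 0.04149 mol
mass of KHC8H4O4 = 0.04149 × 204.22 = 8.472 g
% KHC8H4O4 = 8.472 / 9.983 × 100 = 84.87 %

84.87 %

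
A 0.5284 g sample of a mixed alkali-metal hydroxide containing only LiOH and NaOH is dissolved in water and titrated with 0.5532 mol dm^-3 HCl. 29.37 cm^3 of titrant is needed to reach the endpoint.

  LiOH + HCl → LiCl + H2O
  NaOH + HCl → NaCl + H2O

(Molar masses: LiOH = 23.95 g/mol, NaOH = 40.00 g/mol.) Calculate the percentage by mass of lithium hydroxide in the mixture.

n(HCl) = 0.02937 × 0.5532 = 0.01625 mol
Let x = n(LiOH), y = n(NaOH).
Titrant: 1x + 1y = 0.01625;  mass: 23.95x + 40.00y = 0.5284
Solving, x = 7.570 × 10^-3 mol, y = 8.677 × 10^-3 mol
mass of LiOH = 7.570 × 10^-3 × 23.95 = 0.1813 g
% LiOH = 0.1813 / 0.5284 × 100 = 34.31 %

34.31 %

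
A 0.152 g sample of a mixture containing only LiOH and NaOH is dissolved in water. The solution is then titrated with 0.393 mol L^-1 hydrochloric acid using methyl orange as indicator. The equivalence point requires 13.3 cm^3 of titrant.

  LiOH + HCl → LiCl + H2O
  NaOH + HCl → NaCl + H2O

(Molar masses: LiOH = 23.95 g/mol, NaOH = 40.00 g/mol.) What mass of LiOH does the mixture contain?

n(HCl) = 0.0133 × 0.393 = 5.23 × 10^-3 mol
Let x = n(LiOH), y = n(NaOH).
Titrant: 1x + 1y = 5.23 × 10^-3;  mass: 23.95x + 40.00y = 0.152
Solving, x = 3.56 × 10^-3 mol, y = 1.67 × 10^-3 mol
mass of LiOH = 3.56 × 10^-3 × 23.95 = 0.0852 g

0.0852 g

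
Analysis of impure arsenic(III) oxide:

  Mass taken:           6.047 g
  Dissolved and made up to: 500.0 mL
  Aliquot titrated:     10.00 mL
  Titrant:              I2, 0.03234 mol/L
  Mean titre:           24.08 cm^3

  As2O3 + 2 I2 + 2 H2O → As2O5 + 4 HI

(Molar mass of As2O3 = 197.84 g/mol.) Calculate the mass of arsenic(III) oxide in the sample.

n(I2) per titration = 0.02408 × 0.03234 = 7.787 × 10^-4 mol
From the 1:2 ratio, n(As2O3) in each aliquot = 1/2 × 7.787 × 10^-4 = 3.894 × 10^-4 mol
n(As2O3) in the whole flask = 3.894 × 10^-4 × 500.0/10.00 = 0.01947 mol
mass of As2O3 = 0.01947 × 197.84 = 3.852 g

3.852 g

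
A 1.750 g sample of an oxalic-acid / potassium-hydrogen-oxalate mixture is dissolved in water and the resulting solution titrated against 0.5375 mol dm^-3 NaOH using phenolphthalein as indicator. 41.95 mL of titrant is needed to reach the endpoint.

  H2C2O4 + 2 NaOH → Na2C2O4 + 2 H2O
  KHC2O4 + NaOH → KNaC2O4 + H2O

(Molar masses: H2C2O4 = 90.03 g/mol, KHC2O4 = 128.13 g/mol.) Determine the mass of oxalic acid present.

0.6169 g

n(NaOH) = 0.04195 × 0.5375 = 0.02255 mol
Let x = n(H2C2O4), y = n(KHC2O4).
Titrant: 2x + 1y = 0.02255;  mass: 90.03x + 128.13y = 1.750
Solving, x = 6.853 × 10^-3 mol, y = 8.843 × 10^-3 mol
mass of H2C2O4 = 6.853 × 10^-3 × 90.03 = 0.6169 g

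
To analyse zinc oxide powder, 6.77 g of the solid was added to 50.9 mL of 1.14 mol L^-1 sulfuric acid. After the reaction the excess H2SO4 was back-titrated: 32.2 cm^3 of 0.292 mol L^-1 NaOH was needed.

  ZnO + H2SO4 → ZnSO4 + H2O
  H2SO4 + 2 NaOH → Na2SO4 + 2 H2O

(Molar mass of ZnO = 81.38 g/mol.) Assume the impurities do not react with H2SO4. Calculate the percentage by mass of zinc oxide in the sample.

n(H2SO4) added = 0.0509 × 1.14 = 0.0580 mol
n(NaOH) used in back-titration = 0.0322 × 0.292 = 9.40 × 10^-3 mol
From the 1:2 ratio, n(H2SO4) left over = 1/2 × 9.40 × 10^-3 = 4.70 × 10^-3 mol
n(H2SO4) consumed by analyte = 0.0580 − 4.70 × 10^-3 = 0.0533 mol
n(ZnO) = 0.0533 mol (1:1 ratio)
mass of ZnO = 0.0533 × 81.38 = 4.34 g
% ZnO = 4.34 / 6.77 × 100 = 64.1 %

64.1 %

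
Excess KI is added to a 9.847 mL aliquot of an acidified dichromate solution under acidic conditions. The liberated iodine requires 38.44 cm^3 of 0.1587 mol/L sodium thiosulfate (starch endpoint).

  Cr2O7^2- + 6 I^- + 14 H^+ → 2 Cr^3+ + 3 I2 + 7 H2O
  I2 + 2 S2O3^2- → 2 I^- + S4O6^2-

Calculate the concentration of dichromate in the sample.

0.1033 mol/L

n(S2O3^2-) = 0.03844 × 0.1587 = 6.100 × 10^-3 mol
n(I2) = n(S2O3^2-)/2 = 3.050 × 10^-3 mol
From the 1:3 ratio, n(Cr2O7^2-) in the aliquot = 1/3 × 3.050 × 10^-3 = 1.017 × 10^-3 mol
[Cr2O7^2-] = 1.017 × 10^-3 / 0.009847 = 0.1033 mol/L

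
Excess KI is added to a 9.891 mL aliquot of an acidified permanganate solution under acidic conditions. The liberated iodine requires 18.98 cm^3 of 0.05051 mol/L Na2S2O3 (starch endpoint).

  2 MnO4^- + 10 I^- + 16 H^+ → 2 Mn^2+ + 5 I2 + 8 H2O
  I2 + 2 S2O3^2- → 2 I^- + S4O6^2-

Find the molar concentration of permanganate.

n(S2O3^2-) = 0.01898 × 0.05051 = 9.587 × 10^-4 mol
n(I2) = n(S2O3^2-)/2 = 4.793 × 10^-4 mol
From the 2:5 ratio, n(MnO4^-) in the aliquot = 2/5 × 4.793 × 10^-4 = 1.917 × 10^-4 mol
[MnO4^-] = 1.917 × 10^-4 / 0.009891 = 0.01938 mol/L

0.01938 mol/L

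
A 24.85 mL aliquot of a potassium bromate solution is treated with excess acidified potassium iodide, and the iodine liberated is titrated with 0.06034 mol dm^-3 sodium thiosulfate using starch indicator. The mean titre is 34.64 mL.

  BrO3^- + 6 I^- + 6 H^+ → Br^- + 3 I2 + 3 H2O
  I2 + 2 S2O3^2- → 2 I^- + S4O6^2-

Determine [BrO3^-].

n(S2O3^2-) = 0.03464 × 0.06034 = 2.090 × 10^-3 mol
n(I2) = n(S2O3^2-)/2 = 1.045 × 10^-3 mol
From the 1:3 ratio, n(BrO3^-) in the aliquot = 1/3 × 1.045 × 10^-3 = 3.484 × 10^-4 mol
[BrO3^-] = 3.484 × 10^-4 / 0.02485 = 0.01402 mol/L

0.01402 mol/L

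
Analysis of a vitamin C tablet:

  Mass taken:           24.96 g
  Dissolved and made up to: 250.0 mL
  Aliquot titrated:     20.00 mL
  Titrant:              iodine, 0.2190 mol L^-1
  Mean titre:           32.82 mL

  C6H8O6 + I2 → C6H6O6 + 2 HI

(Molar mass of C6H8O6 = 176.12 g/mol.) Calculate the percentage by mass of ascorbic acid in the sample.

n(I2) per titration = 0.03282 × 0.2190 = 7.188 × 10^-3 mol
n(C6H8O6) in each aliquot = 7.188 × 10^-3 mol (1:1 ratio)
n(C6H8O6) in the whole flask = 7.188 × 10^-3 × 250.0/20.00 = 0.08984 mol
mass of C6H8O6 = 0.08984 × 176.12 = 15.82 g
% C6H8O6 = 15.82 / 24.96 × 100 = 63.40 %

63.40 %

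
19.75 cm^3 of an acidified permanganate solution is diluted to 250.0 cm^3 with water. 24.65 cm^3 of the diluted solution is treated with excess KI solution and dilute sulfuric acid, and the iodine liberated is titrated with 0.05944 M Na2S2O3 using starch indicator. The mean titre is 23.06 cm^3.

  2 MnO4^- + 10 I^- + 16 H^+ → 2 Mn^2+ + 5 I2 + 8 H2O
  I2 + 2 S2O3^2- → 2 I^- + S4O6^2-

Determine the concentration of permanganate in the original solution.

n(S2O3^2-) = 0.02306 × 0.05944 = 1.371 × 10^-3 mol
n(I2) = n(S2O3^2-)/2 = 6.853 × 10^-4 mol
From the 2:5 ratio, n(MnO4^-) in the aliquot = 2/5 × 6.853 × 10^-4 = 2.741 × 10^-4 mol
[MnO4^-]_dilute = 2.741 × 10^-4 / 0.02465 = 0.01112 mol/L
[MnO4^-]_original = 0.01112 × 250.0/19.75 = 0.1408 mol/L

0.1408 M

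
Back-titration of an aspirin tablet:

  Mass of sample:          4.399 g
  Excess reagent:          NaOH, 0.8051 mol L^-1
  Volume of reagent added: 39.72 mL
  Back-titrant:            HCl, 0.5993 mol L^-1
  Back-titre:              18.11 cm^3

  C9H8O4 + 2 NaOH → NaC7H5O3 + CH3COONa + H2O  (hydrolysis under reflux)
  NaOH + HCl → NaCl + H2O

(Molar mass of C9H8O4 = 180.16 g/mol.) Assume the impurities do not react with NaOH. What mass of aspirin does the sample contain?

1.903 g

n(NaOH) added = 0.03972 × 0.8051 = 0.03198 mol
n(HCl) used in back-titration = 0.01811 × 0.5993 = 0.01085 mol
n(NaOH) left over = 0.01085 mol (1:1 ratio)
n(NaOH) consumed by analyte = 0.03198 − 0.01085 = 0.02113 mol
From the 1:2 ratio, n(C9H8O4) = 1/2 × 0.02113 = 0.01056 mol
mass of C9H8O4 = 0.01056 × 180.16 = 1.903 g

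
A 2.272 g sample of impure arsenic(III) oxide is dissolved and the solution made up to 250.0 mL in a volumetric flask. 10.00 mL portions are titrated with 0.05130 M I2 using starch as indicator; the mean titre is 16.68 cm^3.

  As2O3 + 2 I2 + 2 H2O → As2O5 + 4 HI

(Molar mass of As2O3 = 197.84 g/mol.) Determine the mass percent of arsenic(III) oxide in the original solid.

93.14 %

n(I2) per titration = 0.01668 × 0.05130 = 8.557 × 10^-4 mol
From the 1:2 ratio, n(As2O3) in each aliquot = 1/2 × 8.557 × 10^-4 = 4.278 × 10^-4 mol
n(As2O3) in the whole flask = 4.278 × 10^-4 × 250.0/10.00 = 0.01070 mol
mass of As2O3 = 0.01070 × 197.84 = 2.116 g
% As2O3 = 2.116 / 2.272 × 100 = 93.14 %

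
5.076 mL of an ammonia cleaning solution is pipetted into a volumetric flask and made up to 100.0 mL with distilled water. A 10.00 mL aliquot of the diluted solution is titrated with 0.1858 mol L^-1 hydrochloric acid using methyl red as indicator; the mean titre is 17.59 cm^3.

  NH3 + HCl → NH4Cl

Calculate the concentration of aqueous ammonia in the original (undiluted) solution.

n(HCl) = 0.01759 × 0.1858 = 3.268 × 10^-3 mol
n(NH3) in the aliquot = 3.268 × 10^-3 mol (1:1 ratio)
[NH3]_dilute = 3.268 × 10^-3 / 0.01000 = 0.3268 mol/L
Dilution factor = 100.0 / 5.076 = 19.70
[NH3]_stock = 0.3268 × 19.70 = 6.439 mol/L

6.439 mol/L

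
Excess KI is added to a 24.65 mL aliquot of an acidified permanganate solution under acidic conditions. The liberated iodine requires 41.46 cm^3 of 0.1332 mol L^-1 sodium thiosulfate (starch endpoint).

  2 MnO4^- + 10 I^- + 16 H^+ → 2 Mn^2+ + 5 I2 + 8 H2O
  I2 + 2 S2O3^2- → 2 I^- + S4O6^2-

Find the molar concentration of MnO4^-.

n(S2O3^2-) = 0.04146 × 0.1332 = 5.522 × 10^-3 mol
n(I2) = n(S2O3^2-)/2 = 2.761 × 10^-3 mol
From the 2:5 ratio, n(MnO4^-) in the aliquot = 2/5 × 2.761 × 10^-3 = 1.104 × 10^-3 mol
[MnO4^-] = 1.104 × 10^-3 / 0.02465 = 0.04481 mol/L

0.04481 mol/L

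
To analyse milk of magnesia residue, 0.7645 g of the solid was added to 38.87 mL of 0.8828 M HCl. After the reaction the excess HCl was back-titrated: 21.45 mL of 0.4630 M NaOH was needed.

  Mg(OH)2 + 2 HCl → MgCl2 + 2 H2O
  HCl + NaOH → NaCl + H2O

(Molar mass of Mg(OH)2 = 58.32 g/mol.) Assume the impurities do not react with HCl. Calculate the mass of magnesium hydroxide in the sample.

n(HCl) added = 0.03887 × 0.8828 = 0.03431 mol
n(NaOH) used in back-titration = 0.02145 × 0.4630 = 9.931 × 10^-3 mol
n(HCl) left over = 9.931 × 10^-3 mol (1:1 ratio)
n(HCl) consumed by analyte = 0.03431 − 9.931 × 10^-3 = 0.02438 mol
From the 1:2 ratio, n(Mg(OH)2) = 1/2 × 0.02438 = 0.01219 mol
mass of Mg(OH)2 = 0.01219 × 58.32 = 0.7110 g

0.7110 g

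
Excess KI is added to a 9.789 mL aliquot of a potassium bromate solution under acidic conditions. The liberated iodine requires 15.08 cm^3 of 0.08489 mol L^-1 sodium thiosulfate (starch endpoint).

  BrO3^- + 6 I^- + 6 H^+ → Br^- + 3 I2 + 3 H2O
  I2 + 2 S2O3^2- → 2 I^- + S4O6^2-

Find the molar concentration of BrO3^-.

0.02180 mol/L

n(S2O3^2-) = 0.01508 × 0.08489 = 1.280 × 10^-3 mol
n(I2) = n(S2O3^2-)/2 = 6.401 × 10^-4 mol
From the 1:3 ratio, n(BrO3^-) in the aliquot = 1/3 × 6.401 × 10^-4 = 2.134 × 10^-4 mol
[BrO3^-] = 2.134 × 10^-4 / 0.009789 = 0.02180 mol/L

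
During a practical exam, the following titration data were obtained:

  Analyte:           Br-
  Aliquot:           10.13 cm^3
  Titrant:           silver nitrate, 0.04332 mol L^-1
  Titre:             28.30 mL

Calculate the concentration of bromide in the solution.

Ag^+ + Br^- → AgBr(s)
n(AgNO3) = 0.02830 L × 0.04332 mol/L = 1.226 × 10^-3 mol
n(Br-) = 1.226 × 10^-3 mol (1:1 mole ratio)
[Br-] = 1.226 × 10^-3 mol / 0.01013 L = 0.1210 mol/L

0.1210 mol/L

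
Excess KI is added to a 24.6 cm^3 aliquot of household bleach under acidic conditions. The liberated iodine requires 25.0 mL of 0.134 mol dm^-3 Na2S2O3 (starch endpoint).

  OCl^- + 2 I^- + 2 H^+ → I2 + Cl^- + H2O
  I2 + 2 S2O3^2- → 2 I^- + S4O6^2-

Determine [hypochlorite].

n(S2O3^2-) = 0.0250 × 0.134 = 3.35 × 10^-3 mol
n(I2) = n(S2O3^2-)/2 = 1.68 × 10^-3 mol
n(OCl^-) in the aliquot = 1.68 × 10^-3 mol (1:1 ratio)
[OCl^-] = 1.68 × 10^-3 / 0.0246 = 0.0681 mol/L

0.0681 mol/L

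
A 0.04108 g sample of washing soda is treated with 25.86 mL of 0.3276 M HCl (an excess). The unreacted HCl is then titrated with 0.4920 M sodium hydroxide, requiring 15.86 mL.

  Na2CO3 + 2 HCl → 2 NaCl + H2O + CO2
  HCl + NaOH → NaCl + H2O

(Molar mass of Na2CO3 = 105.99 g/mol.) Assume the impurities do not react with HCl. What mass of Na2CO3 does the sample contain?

n(HCl) added = 0.02586 × 0.3276 = 8.472 × 10^-3 mol
n(NaOH) used in back-titration = 0.01586 × 0.4920 = 7.803 × 10^-3 mol
n(HCl) left over = 7.803 × 10^-3 mol (1:1 ratio)
n(HCl) consumed by analyte = 8.472 × 10^-3 − 7.803 × 10^-3 = 6.686 × 10^-4 mol
From the 1:2 ratio, n(Na2CO3) = 1/2 × 6.686 × 10^-4 = 3.343 × 10^-4 mol
mass of Na2CO3 = 3.343 × 10^-4 × 105.99 = 0.03543 g

0.03543 g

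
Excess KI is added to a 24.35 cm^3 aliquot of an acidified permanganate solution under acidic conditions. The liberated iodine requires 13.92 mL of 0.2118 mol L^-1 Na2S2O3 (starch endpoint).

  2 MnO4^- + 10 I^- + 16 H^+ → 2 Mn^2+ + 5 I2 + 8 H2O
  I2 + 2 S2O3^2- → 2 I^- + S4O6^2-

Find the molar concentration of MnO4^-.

n(S2O3^2-) = 0.01392 × 0.2118 = 2.948 × 10^-3 mol
n(I2) = n(S2O3^2-)/2 = 1.474 × 10^-3 mol
From the 2:5 ratio, n(MnO4^-) in the aliquot = 2/5 × 1.474 × 10^-3 = 5.897 × 10^-4 mol
[MnO4^-] = 5.897 × 10^-4 / 0.02435 = 0.02422 mol/L

0.02422 mol/L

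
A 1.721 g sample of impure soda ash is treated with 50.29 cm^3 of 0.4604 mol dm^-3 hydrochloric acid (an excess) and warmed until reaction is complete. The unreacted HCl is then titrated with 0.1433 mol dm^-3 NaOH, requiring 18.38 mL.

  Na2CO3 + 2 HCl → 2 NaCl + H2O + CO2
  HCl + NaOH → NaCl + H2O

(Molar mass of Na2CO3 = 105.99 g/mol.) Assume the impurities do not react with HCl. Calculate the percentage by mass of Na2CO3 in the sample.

63.19 %

n(HCl) added = 0.05029 × 0.4604 = 0.02315 mol
n(NaOH) used in back-titration = 0.01838 × 0.1433 = 2.634 × 10^-3 mol
n(HCl) left over = 2.634 × 10^-3 mol (1:1 ratio)
n(HCl) consumed by analyte = 0.02315 − 2.634 × 10^-3 = 0.02052 mol
From the 1:2 ratio, n(Na2CO3) = 1/2 × 0.02052 = 0.01026 mol
mass of Na2CO3 = 0.01026 × 105.99 = 1.087 g
% Na2CO3 = 1.087 / 1.721 × 100 = 63.19 %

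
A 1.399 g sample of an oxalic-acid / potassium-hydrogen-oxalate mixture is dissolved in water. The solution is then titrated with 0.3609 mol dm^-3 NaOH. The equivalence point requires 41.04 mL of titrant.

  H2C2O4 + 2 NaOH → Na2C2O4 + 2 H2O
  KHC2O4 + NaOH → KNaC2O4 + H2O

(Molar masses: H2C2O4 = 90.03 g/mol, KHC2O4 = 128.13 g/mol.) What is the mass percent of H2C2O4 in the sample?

19.31 %

n(NaOH) = 0.04104 × 0.3609 = 0.01481 mol
Let x = n(H2C2O4), y = n(KHC2O4).
Titrant: 2x + 1y = 0.01481;  mass: 90.03x + 128.13y = 1.399
Solving, x = 3.001 × 10^-3 mol, y = 8.810 × 10^-3 mol
mass of H2C2O4 = 3.001 × 10^-3 × 90.03 = 0.2701 g
% H2C2O4 = 0.2701 / 1.399 × 100 = 19.31 %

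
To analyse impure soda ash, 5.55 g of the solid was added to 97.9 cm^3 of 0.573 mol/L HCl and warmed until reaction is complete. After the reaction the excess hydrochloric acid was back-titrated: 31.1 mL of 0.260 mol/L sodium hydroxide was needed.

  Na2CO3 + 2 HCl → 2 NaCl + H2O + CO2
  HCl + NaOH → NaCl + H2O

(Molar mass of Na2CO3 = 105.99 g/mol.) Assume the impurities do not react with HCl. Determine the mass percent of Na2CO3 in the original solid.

n(HCl) added = 0.0979 × 0.573 = 0.0561 mol
n(NaOH) used in back-titration = 0.0311 × 0.260 = 8.09 × 10^-3 mol
n(HCl) left over = 8.09 × 10^-3 mol (1:1 ratio)
n(HCl) consumed by analyte = 0.0561 − 8.09 × 10^-3 = 0.0480 mol
From the 1:2 ratio, n(Na2CO3) = 1/2 × 0.0480 = 0.0240 mol
mass of Na2CO3 = 0.0240 × 105.99 = 2.54 g
% Na2CO3 = 2.54 / 5.55 × 100 = 45.8 %

45.8 %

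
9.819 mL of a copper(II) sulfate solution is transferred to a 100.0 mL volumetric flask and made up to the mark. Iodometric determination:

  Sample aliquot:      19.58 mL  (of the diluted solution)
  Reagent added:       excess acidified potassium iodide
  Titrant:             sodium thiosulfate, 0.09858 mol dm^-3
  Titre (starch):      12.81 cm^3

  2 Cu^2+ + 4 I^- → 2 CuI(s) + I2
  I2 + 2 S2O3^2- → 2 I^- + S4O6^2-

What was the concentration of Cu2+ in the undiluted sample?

0.6568 mol/L

n(S2O3^2-) = 0.01281 × 0.09858 = 1.263 × 10^-3 mol
n(I2) = n(S2O3^2-)/2 = 6.314 × 10^-4 mol
From the 2:1 ratio, n(Cu2+) in the aliquot = 2/1 × 6.314 × 10^-4 = 1.263 × 10^-3 mol
[Cu2+]_dilute = 1.263 × 10^-3 / 0.01958 = 0.06449 mol/L
[Cu2+]_original = 0.06449 × 100.0/9.819 = 0.6568 mol/L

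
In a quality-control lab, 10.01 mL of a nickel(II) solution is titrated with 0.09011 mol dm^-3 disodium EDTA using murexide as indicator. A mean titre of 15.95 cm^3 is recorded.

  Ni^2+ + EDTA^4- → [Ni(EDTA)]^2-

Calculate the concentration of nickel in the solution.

0.1436 mol/L

n(EDTA) = 0.01595 L × 0.09011 mol/L = 1.437 × 10^-3 mol
n(Ni2+) = 1.437 × 10^-3 mol (1:1 mole ratio)
[Ni2+] = 1.437 × 10^-3 mol / 0.01001 L = 0.1436 mol/L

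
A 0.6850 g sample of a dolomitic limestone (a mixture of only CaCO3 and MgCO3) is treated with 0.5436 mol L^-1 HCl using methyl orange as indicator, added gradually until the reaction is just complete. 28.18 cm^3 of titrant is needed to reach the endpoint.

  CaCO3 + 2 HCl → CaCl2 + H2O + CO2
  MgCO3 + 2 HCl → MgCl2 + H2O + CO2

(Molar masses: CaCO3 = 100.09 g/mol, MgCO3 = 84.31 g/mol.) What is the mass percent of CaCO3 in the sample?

36.34 %

n(HCl) = 0.02818 × 0.5436 = 0.01532 mol
Let x = n(CaCO3), y = n(MgCO3).
Titrant: 2x + 2y = 0.01532;  mass: 100.09x + 84.31y = 0.6850
Solving, x = 2.487 × 10^-3 mol, y = 5.172 × 10^-3 mol
mass of CaCO3 = 2.487 × 10^-3 × 100.09 = 0.2489 g
% CaCO3 = 0.2489 / 0.6850 × 100 = 36.34 %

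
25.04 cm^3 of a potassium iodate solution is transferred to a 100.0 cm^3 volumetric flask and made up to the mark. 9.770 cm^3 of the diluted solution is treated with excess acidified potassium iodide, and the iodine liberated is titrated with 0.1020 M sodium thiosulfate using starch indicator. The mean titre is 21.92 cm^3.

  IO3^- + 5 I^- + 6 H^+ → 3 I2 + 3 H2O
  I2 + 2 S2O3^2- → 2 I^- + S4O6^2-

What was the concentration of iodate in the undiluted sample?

0.1523 M

n(S2O3^2-) = 0.02192 × 0.1020 = 2.236 × 10^-3 mol
n(I2) = n(S2O3^2-)/2 = 1.118 × 10^-3 mol
From the 1:3 ratio, n(IO3^-) in the aliquot = 1/3 × 1.118 × 10^-3 = 3.726 × 10^-4 mol
[IO3^-]_dilute = 3.726 × 10^-4 / 0.009770 = 0.03814 mol/L
[IO3^-]_original = 0.03814 × 100.0/25.04 = 0.1523 mol/L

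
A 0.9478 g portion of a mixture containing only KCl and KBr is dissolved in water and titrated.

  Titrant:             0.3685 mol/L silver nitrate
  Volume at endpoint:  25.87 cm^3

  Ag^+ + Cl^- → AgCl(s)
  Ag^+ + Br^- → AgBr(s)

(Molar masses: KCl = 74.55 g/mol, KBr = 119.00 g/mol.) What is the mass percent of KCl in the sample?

33.03 %

n(AgNO3) = 0.02587 × 0.3685 = 9.533 × 10^-3 mol
Let x = n(KCl), y = n(KBr).
Titrant: 1x + 1y = 9.533 × 10^-3;  mass: 74.55x + 119.00y = 0.9478
Solving, x = 4.199 × 10^-3 mol, y = 5.334 × 10^-3 mol
mass of KCl = 4.199 × 10^-3 × 74.55 = 0.3130 g
% KCl = 0.3130 / 0.9478 × 100 = 33.03 %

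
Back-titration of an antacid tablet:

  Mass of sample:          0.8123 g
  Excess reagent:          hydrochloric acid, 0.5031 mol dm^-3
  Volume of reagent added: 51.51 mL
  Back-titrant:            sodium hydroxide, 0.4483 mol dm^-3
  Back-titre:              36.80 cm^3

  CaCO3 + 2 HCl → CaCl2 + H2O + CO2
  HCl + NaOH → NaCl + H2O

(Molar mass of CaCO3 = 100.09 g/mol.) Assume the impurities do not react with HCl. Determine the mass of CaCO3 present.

n(HCl) added = 0.05151 × 0.5031 = 0.02591 mol
n(NaOH) used in back-titration = 0.03680 × 0.4483 = 0.01650 mol
n(HCl) left over = 0.01650 mol (1:1 ratio)
n(HCl) consumed by analyte = 0.02591 − 0.01650 = 9.417 × 10^-3 mol
From the 1:2 ratio, n(CaCO3) = 1/2 × 9.417 × 10^-3 = 4.709 × 10^-3 mol
mass of CaCO3 = 4.709 × 10^-3 × 100.09 = 0.4713 g

0.4713 g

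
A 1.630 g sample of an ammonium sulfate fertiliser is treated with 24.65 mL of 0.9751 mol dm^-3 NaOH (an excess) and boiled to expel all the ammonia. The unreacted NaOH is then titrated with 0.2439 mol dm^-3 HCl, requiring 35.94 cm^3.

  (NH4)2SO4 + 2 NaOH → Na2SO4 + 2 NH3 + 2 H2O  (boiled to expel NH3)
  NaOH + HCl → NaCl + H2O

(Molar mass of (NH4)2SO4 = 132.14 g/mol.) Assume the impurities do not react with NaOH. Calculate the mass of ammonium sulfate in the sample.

n(NaOH) added = 0.02465 × 0.9751 = 0.02404 mol
n(HCl) used in back-titration = 0.03594 × 0.2439 = 8.766 × 10^-3 mol
n(NaOH) left over = 8.766 × 10^-3 mol (1:1 ratio)
n(NaOH) consumed by analyte = 0.02404 − 8.766 × 10^-3 = 0.01527 mol
From the 1:2 ratio, n((NH4)2SO4) = 1/2 × 0.01527 = 7.635 × 10^-3 mol
mass of (NH4)2SO4 = 7.635 × 10^-3 × 132.14 = 1.009 g

1.009 g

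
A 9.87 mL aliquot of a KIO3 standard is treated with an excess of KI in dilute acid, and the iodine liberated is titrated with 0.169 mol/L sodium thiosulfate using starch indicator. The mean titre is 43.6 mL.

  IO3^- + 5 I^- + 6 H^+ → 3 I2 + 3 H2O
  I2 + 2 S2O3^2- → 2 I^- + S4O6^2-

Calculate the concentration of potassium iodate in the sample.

0.124 mol/L

n(S2O3^2-) = 0.0436 × 0.169 = 7.37 × 10^-3 mol
n(I2) = n(S2O3^2-)/2 = 3.68 × 10^-3 mol
From the 1:3 ratio, n(IO3^-) in the aliquot = 1/3 × 3.68 × 10^-3 = 1.23 × 10^-3 mol
[IO3^-] = 1.23 × 10^-3 / 0.00987 = 0.124 mol/L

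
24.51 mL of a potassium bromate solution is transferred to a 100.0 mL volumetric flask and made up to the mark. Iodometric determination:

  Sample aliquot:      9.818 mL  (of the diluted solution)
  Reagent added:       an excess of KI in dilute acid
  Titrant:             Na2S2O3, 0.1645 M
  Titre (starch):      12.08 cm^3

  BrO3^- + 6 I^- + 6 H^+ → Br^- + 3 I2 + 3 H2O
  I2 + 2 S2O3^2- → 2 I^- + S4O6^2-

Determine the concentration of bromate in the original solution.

n(S2O3^2-) = 0.01208 × 0.1645 = 1.987 × 10^-3 mol
n(I2) = n(S2O3^2-)/2 = 9.936 × 10^-4 mol
From the 1:3 ratio, n(BrO3^-) in the aliquot = 1/3 × 9.936 × 10^-4 = 3.312 × 10^-4 mol
[BrO3^-]_dilute = 3.312 × 10^-4 / 0.009818 = 0.03373 mol/L
[BrO3^-]_original = 0.03373 × 100.0/24.51 = 0.1376 mol/L

0.1376 M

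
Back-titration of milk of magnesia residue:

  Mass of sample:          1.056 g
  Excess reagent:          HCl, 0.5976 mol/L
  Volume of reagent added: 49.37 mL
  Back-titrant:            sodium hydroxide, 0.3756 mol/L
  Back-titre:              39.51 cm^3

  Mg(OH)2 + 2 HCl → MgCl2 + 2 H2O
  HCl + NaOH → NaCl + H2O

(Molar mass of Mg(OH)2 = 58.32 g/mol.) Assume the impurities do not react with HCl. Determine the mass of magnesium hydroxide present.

0.4276 g

n(HCl) added = 0.04937 × 0.5976 = 0.02950 mol
n(NaOH) used in back-titration = 0.03951 × 0.3756 = 0.01484 mol
n(HCl) left over = 0.01484 mol (1:1 ratio)
n(HCl) consumed by analyte = 0.02950 − 0.01484 = 0.01466 mol
From the 1:2 ratio, n(Mg(OH)2) = 1/2 × 0.01466 = 7.332 × 10^-3 mol
mass of Mg(OH)2 = 7.332 × 10^-3 × 58.32 = 0.4276 g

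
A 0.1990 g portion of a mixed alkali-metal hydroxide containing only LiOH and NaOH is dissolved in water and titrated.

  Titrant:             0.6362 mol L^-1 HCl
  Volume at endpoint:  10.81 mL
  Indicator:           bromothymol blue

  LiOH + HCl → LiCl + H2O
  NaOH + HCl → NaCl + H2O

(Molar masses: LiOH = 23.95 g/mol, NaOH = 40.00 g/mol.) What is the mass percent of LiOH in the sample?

n(HCl) = 0.01081 × 0.6362 = 6.877 × 10^-3 mol
Let x = n(LiOH), y = n(NaOH).
Titrant: 1x + 1y = 6.877 × 10^-3;  mass: 23.95x + 40.00y = 0.1990
Solving, x = 4.741 × 10^-3 mol, y = 2.136 × 10^-3 mol
mass of LiOH = 4.741 × 10^-3 × 23.95 = 0.1135 g
% LiOH = 0.1135 / 0.1990 × 100 = 57.06 %

57.06 %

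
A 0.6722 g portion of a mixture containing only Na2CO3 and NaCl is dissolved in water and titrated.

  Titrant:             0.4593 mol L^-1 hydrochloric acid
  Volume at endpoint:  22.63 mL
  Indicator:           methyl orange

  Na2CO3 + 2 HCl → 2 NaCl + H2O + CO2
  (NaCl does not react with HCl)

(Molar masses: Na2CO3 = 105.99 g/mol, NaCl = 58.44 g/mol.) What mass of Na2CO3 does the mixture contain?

n(HCl) = 0.02263 × 0.4593 = 0.01039 mol
Let x = n(Na2CO3), y = n(NaCl).
Titrant: 2x = 0.01039;  mass: 105.99x + 58.44y = 0.6722
Solving, x = 5.197 × 10^-3 mol, y = 2.077 × 10^-3 mol
mass of Na2CO3 = 5.197 × 10^-3 × 105.99 = 0.5508 g

0.5508 g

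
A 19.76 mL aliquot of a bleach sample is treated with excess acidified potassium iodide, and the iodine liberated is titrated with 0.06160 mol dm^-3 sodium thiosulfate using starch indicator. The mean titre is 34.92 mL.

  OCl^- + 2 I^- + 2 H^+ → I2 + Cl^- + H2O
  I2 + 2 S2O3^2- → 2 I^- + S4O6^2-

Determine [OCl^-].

0.05443 mol/L

n(S2O3^2-) = 0.03492 × 0.06160 = 2.151 × 10^-3 mol
n(I2) = n(S2O3^2-)/2 = 1.076 × 10^-3 mol
n(OCl^-) in the aliquot = 1.076 × 10^-3 mol (1:1 ratio)
[OCl^-] = 1.076 × 10^-3 / 0.01976 = 0.05443 mol/L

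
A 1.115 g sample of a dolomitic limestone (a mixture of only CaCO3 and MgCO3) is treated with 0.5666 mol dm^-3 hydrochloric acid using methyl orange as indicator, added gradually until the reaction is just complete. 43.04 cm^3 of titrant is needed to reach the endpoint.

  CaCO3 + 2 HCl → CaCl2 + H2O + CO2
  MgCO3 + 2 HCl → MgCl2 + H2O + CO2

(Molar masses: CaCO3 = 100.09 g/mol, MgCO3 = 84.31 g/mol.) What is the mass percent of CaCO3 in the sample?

n(HCl) = 0.04304 × 0.5666 = 0.02439 mol
Let x = n(CaCO3), y = n(MgCO3).
Titrant: 2x + 2y = 0.02439;  mass: 100.09x + 84.31y = 1.115
Solving, x = 5.513 × 10^-3 mol, y = 6.681 × 10^-3 mol
mass of CaCO3 = 5.513 × 10^-3 × 100.09 = 0.5518 g
% CaCO3 = 0.5518 / 1.115 × 100 = 49.48 %

49.48 %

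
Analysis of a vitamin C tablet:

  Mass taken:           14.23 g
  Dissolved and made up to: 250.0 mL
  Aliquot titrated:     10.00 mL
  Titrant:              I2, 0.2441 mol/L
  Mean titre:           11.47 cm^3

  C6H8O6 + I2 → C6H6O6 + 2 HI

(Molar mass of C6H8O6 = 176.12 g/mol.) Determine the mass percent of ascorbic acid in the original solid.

86.63 %

n(I2) per titration = 0.01147 × 0.2441 = 2.800 × 10^-3 mol
n(C6H8O6) in each aliquot = 2.800 × 10^-3 mol (1:1 ratio)
n(C6H8O6) in the whole flask = 2.800 × 10^-3 × 250.0/10.00 = 0.07000 mol
mass of C6H8O6 = 0.07000 × 176.12 = 12.33 g
% C6H8O6 = 12.33 / 14.23 × 100 = 86.63 %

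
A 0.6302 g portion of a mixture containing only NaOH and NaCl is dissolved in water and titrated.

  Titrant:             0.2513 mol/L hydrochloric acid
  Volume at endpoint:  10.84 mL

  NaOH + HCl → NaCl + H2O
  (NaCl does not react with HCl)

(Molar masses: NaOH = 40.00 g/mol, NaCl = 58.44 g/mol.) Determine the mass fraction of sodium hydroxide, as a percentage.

17.29 %

n(HCl) = 0.01084 × 0.2513 = 2.724 × 10^-3 mol
Let x = n(NaOH), y = n(NaCl).
Titrant: 1x = 2.724 × 10^-3;  mass: 40.00x + 58.44y = 0.6302
Solving, x = 2.724 × 10^-3 mol, y = 8.919 × 10^-3 mol
mass of NaOH = 2.724 × 10^-3 × 40.00 = 0.1090 g
% NaOH = 0.1090 / 0.6302 × 100 = 17.29 %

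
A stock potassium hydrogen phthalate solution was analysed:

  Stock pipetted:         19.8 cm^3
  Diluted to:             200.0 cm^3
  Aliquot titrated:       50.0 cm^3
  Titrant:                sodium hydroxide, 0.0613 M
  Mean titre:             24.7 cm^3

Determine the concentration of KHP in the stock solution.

0.306 M

KHC8H4O4 + NaOH → KNaC8H4O4 + H2O
n(NaOH) = 0.0247 × 0.0613 = 1.51 × 10^-3 mol
n(KHC8H4O4) in the aliquot = 1.51 × 10^-3 mol (1:1 ratio)
[KHC8H4O4]_dilute = 1.51 × 10^-3 / 0.0500 = 0.0303 mol/L
Dilution factor = 200.0 / 19.8 = 10.10
[KHC8H4O4]_stock = 0.0303 × 10.10 = 0.306 mol/L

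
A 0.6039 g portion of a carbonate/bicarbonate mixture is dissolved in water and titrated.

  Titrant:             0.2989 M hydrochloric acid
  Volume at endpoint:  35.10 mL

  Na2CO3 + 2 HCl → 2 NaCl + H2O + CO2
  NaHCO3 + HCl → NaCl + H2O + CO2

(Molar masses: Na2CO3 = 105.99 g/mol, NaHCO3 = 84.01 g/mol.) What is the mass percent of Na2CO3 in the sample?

78.51 %

n(HCl) = 0.03510 × 0.2989 = 0.01049 mol
Let x = n(Na2CO3), y = n(NaHCO3).
Titrant: 2x + 1y = 0.01049;  mass: 105.99x + 84.01y = 0.6039
Solving, x = 4.473 × 10^-3 mol, y = 1.545 × 10^-3 mol
mass of Na2CO3 = 4.473 × 10^-3 × 105.99 = 0.4741 g
% Na2CO3 = 0.4741 / 0.6039 × 100 = 78.51 %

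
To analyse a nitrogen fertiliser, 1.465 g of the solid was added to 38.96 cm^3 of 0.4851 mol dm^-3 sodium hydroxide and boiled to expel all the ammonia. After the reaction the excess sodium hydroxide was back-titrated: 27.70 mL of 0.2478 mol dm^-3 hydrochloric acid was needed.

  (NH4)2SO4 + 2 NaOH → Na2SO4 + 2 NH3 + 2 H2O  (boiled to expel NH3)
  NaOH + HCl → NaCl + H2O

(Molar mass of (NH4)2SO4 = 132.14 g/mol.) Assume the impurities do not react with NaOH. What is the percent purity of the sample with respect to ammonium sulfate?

n(NaOH) added = 0.03896 × 0.4851 = 0.01890 mol
n(HCl) used in back-titration = 0.02770 × 0.2478 = 6.864 × 10^-3 mol
n(NaOH) left over = 6.864 × 10^-3 mol (1:1 ratio)
n(NaOH) consumed by analyte = 0.01890 − 6.864 × 10^-3 = 0.01204 mol
From the 1:2 ratio, n((NH4)2SO4) = 1/2 × 0.01204 = 6.018 × 10^-3 mol
mass of (NH4)2SO4 = 6.018 × 10^-3 × 132.14 = 0.7952 g
% (NH4)2SO4 = 0.7952 / 1.465 × 100 = 54.28 %

54.28 %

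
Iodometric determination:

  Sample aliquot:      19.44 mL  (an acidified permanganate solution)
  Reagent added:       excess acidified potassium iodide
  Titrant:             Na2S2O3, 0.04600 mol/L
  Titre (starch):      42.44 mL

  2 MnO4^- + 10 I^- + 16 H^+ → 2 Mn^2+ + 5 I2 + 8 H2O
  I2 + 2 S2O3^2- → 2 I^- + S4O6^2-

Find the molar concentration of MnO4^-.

n(S2O3^2-) = 0.04244 × 0.04600 = 1.952 × 10^-3 mol
n(I2) = n(S2O3^2-)/2 = 9.761 × 10^-4 mol
From the 2:5 ratio, n(MnO4^-) in the aliquot = 2/5 × 9.761 × 10^-4 = 3.904 × 10^-4 mol
[MnO4^-] = 3.904 × 10^-4 / 0.01944 = 0.02008 mol/L

0.02008 mol/L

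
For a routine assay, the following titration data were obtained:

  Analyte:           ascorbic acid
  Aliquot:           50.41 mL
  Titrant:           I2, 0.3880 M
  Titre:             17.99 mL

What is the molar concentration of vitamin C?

C6H8O6 + I2 → C6H6O6 + 2 HI
n(I2) = 0.01799 L × 0.3880 mol/L = 6.980 × 10^-3 mol
n(C6H8O6) = 6.980 × 10^-3 mol (1:1 mole ratio)
[C6H8O6] = 6.980 × 10^-3 mol / 0.05041 L = 0.1385 mol/L

0.1385 M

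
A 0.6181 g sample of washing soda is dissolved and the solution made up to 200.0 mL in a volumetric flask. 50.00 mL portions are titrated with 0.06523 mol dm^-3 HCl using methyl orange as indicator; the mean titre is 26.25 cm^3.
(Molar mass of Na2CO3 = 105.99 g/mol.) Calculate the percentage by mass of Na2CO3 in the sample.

58.72 %

Na2CO3 + 2 HCl → 2 NaCl + H2O + CO2
n(HCl) per titration = 0.02625 × 0.06523 = 1.712 × 10^-3 mol
From the 1:2 ratio, n(Na2CO3) in each aliquot = 1/2 × 1.712 × 10^-3 = 8.561 × 10^-4 mol
n(Na2CO3) in the whole flask = 8.561 × 10^-4 × 200.0/50.00 = 3.425 × 10^-3 mol
mass of Na2CO3 = 3.425 × 10^-3 × 105.99 = 0.3630 g
% Na2CO3 = 0.3630 / 0.6181 × 100 = 58.72 %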